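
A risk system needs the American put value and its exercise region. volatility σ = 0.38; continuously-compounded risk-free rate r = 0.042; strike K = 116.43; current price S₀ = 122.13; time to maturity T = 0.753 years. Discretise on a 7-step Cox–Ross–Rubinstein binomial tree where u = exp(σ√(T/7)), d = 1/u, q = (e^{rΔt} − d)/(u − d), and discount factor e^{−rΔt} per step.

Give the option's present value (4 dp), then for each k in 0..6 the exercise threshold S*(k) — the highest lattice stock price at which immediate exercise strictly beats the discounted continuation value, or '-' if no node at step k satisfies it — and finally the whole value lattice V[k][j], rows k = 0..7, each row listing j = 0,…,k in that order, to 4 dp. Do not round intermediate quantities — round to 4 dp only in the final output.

price = 11.8779
boundary = - - - - 74.1845 84.0312 95.1848
tree:
11.8779
17.1997 6.3825
24.1409 10.0479 2.5808
32.6468 15.4055 4.4976 0.5857
42.2455 22.8392 7.7183 1.1469 0.0000
50.9384 32.3988 12.9816 2.2458 0.0000 0.0000
58.6126 42.2455 21.2452 4.3975 0.0000 0.0000 0.0000
65.3876 50.9384 32.3988 8.6111 0.0000 0.0000 0.0000 0.0000

Δt=0.10757, u=1.13273, d=0.88282, q=0.48700, disc=e^(-rΔt)=0.99549
k=7 terminal: V=max(K-S,0) → 65.3876 50.9384 32.3988 8.6111 0.0000 0.0000 0.0000 0.0000
k=6: j=0 S=57.8174 intr=58.6126 cont=58.0878 V=58.6126[EX]; j=1 S=74.1845 intr=42.2455 cont=41.7207 V=42.2455[EX]; j=2 S=95.1848 intr=21.2452 cont=20.7203 V=21.2452[EX]; j=3 S=122.1300 intr=0.0000 cont=4.3975 V=4.3975[hold]; j=4 S=156.7029 intr=0.0000 cont=0.0000 V=0.0000[hold]; j=5 S=201.0627 intr=0.0000 cont=0.0000 V=0.0000[hold]; j=6 S=257.9801 intr=0.0000 cont=0.0000 V=0.0000[hold]  S*(6)=95.1848
k=5: j=0 S=65.4916 intr=50.9384 cont=50.4135 V=50.9384[EX]; j=1 S=84.0312 intr=32.3988 cont=31.8740 V=32.3988[EX]; j=2 S=107.8189 intr=8.6111 cont=12.9816 V=12.9816[hold]; j=3 S=138.3406 intr=0.0000 cont=2.2458 V=2.2458[hold]; j=4 S=177.5024 intr=0.0000 cont=0.0000 V=0.0000[hold]; j=5 S=227.7503 intr=0.0000 cont=0.0000 V=0.0000[hold]  S*(5)=84.0312
k=4: j=0 S=74.1845 intr=42.2455 cont=41.7207 V=42.2455[EX]; j=1 S=95.1848 intr=21.2452 cont=22.8392 V=22.8392[hold]; j=2 S=122.1300 intr=0.0000 cont=7.7183 V=7.7183[hold]; j=3 S=156.7029 intr=0.0000 cont=1.1469 V=1.1469[hold]; j=4 S=201.0627 intr=0.0000 cont=0.0000 V=0.0000[hold]  S*(4)=74.1845
k=3: j=0 S=84.0312 intr=32.3988 cont=32.6468 V=32.6468[hold]; j=1 S=107.8189 intr=8.6111 cont=15.4055 V=15.4055[hold]; j=2 S=138.3406 intr=0.0000 cont=4.4976 V=4.4976[hold]; j=3 S=177.5024 intr=0.0000 cont=0.5857 V=0.5857[hold]  S*(3)=-
k=2: j=0 S=95.1848 intr=21.2452 cont=24.1409 V=24.1409[hold]; j=1 S=122.1300 intr=0.0000 cont=10.0479 V=10.0479[hold]; j=2 S=156.7029 intr=0.0000 cont=2.5808 V=2.5808[hold]  S*(2)=-
k=1: j=0 S=107.8189 intr=8.6111 cont=17.1997 V=17.1997[hold]; j=1 S=138.3406 intr=0.0000 cont=6.3825 V=6.3825[hold]  S*(1)=-
k=0: j=0 S=122.1300 intr=0.0000 cont=11.8779 V=11.8779[hold]  S*(0)=-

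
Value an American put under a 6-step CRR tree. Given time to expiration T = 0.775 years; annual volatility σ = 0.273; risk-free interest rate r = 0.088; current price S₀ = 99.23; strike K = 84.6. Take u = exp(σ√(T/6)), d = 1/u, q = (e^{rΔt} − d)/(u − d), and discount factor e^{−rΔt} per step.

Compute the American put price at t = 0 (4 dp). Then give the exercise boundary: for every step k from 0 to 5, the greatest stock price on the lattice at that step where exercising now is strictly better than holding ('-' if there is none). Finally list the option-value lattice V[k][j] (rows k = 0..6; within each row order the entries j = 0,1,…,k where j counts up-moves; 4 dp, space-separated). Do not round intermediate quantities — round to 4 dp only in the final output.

Δt=0.12917, u=1.10309, d=0.90654, q=0.53365, disc=e^(-rΔt)=0.98870
k=6 terminal: V=max(K-S,0) → 29.5222 17.5809 3.0506 0.0000 0.0000 0.0000 0.0000
k=5: j=0 S=60.7558 intr=23.8442 cont=22.8880 V=23.8442[EX]; j=1 S=73.9282 intr=10.6718 cont=9.7157 V=10.6718[EX]; j=2 S=89.9564 intr=0.0000 cont=1.4065 V=1.4065[hold]; j=3 S=109.4596 intr=0.0000 cont=0.0000 V=0.0000[hold]; j=4 S=133.1914 intr=0.0000 cont=0.0000 V=0.0000[hold]; j=5 S=162.0684 intr=0.0000 cont=0.0000 V=0.0000[hold]  S*(5)=73.9282
k=4: j=0 S=67.0191 intr=17.5809 cont=16.6247 V=17.5809[EX]; j=1 S=81.5494 intr=3.0506 cont=5.6627 V=5.6627[hold]; j=2 S=99.2300 intr=0.0000 cont=0.6485 V=0.6485[hold]; j=3 S=120.7439 intr=0.0000 cont=0.0000 V=0.0000[hold]; j=4 S=146.9221 intr=0.0000 cont=0.0000 V=0.0000[hold]  S*(4)=67.0191
k=3: j=0 S=73.9282 intr=10.6718 cont=11.0939 V=11.0939[hold]; j=1 S=89.9564 intr=0.0000 cont=2.9531 V=2.9531[hold]; j=2 S=109.4596 intr=0.0000 cont=0.2990 V=0.2990[hold]; j=3 S=133.1914 intr=0.0000 cont=0.0000 V=0.0000[hold]  S*(3)=-
k=2: j=0 S=81.5494 intr=3.0506 cont=6.6732 V=6.6732[hold]; j=1 S=99.2300 intr=0.0000 cont=1.5194 V=1.5194[hold]; j=2 S=120.7439 intr=0.0000 cont=0.1379 V=0.1379[hold]  S*(2)=-
k=1: j=0 S=89.9564 intr=0.0000 cont=3.8785 V=3.8785[hold]; j=1 S=109.4596 intr=0.0000 cont=0.7733 V=0.7733[hold]  S*(1)=-
k=0: j=0 S=99.2300 intr=0.0000 cont=2.1963 V=2.1963[hold]  S*(0)=-

price = 2.1963
boundary = - - - - 67.0191 73.9282
tree:
2.1963
3.8785 0.7733
6.6732 1.5194 0.1379
11.0939 2.9531 0.2990 0.0000
17.5809 5.6627 0.6485 0.0000 0.0000
23.8442 10.6718 1.4065 0.0000 0.0000 0.0000
29.5222 17.5809 3.0506 0.0000 0.0000 0.0000 0.0000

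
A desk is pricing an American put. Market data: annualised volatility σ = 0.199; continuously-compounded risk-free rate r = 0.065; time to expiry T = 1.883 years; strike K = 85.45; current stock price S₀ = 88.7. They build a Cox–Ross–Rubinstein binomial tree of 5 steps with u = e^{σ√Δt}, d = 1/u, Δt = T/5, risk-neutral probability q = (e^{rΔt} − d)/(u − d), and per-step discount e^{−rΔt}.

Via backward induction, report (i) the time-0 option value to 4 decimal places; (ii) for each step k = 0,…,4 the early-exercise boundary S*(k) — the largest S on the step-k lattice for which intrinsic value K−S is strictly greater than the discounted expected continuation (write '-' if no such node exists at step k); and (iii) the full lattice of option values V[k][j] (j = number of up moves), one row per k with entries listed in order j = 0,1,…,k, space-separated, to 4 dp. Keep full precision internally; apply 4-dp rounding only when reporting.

price = 4.9023
boundary = - - 69.4784 61.4912 69.4784
tree:
4.9023
9.0076 2.0272
15.9716 4.1605 0.5107
23.9588 8.3112 1.2190 0.0000
31.0278 15.9716 2.9101 0.0000 0.0000
37.2841 23.9588 6.9469 0.0000 0.0000 0.0000

Δt=0.37660, u=1.12989, d=0.88504, q=0.57072, disc=e^(-rΔt)=0.97582
k=5 terminal: V=max(K-S,0) → 37.2841 23.9588 6.9469 0.0000 0.0000 0.0000
k=4: j=0 S=54.4222 intr=31.0278 cont=28.9614 V=31.0278[EX]; j=1 S=69.4784 intr=15.9716 cont=13.9052 V=15.9716[EX]; j=2 S=88.7000 intr=0.0000 cont=2.9101 V=2.9101[hold]; j=3 S=113.2393 intr=0.0000 cont=0.0000 V=0.0000[hold]; j=4 S=144.5676 intr=0.0000 cont=0.0000 V=0.0000[hold]  S*(4)=69.4784
k=3: j=0 S=61.4912 intr=23.9588 cont=21.8924 V=23.9588[EX]; j=1 S=78.5031 intr=6.9469 cont=8.3112 V=8.3112[hold]; j=2 S=100.2214 intr=0.0000 cont=1.2190 V=1.2190[hold]; j=3 S=127.9482 intr=0.0000 cont=0.0000 V=0.0000[hold]  S*(3)=61.4912
k=2: j=0 S=69.4784 intr=15.9716 cont=14.6650 V=15.9716[EX]; j=1 S=88.7000 intr=0.0000 cont=4.1605 V=4.1605[hold]; j=2 S=113.2393 intr=0.0000 cont=0.5107 V=0.5107[hold]  S*(2)=69.4784
k=1: j=0 S=78.5031 intr=6.9469 cont=9.0076 V=9.0076[hold]; j=1 S=100.2214 intr=0.0000 cont=2.0272 V=2.0272[hold]  S*(1)=-
k=0: j=0 S=88.7000 intr=0.0000 cont=4.9023 V=4.9023[hold]  S*(0)=-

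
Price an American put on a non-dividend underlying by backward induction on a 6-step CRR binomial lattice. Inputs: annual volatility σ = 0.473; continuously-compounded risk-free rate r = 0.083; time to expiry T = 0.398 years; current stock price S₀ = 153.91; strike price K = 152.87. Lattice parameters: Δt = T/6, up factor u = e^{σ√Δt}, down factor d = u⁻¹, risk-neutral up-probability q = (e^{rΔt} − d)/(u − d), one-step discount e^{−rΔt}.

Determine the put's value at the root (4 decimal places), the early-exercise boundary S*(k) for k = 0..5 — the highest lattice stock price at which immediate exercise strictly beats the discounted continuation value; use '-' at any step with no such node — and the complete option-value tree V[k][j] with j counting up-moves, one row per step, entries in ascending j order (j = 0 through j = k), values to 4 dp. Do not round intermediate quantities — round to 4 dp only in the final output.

Δt=0.06633  u=1.12955  d=0.88531  q=0.49219  discount=0.99451
step 6 (expiry): payoffs max(K−S,0) = 78.7686 58.3248 32.2406 0.0000 0.0000 0.0000 0.0000
step 5: (k=5,j=0): S=83.7014, (K−S)⁺=69.1686, hold=68.3292 ⇒ V=69.1686 exercise | (k=5,j=1): S=106.7939, (K−S)⁺=46.0761, hold=45.2368 ⇒ V=46.0761 exercise | (k=5,j=2): S=136.2574, (K−S)⁺=16.6126, hold=16.2823 ⇒ V=16.6126 exercise | (k=5,j=3): S=173.8496, (K−S)⁺=0.0000, hold=0.0000 ⇒ V=0.0000 continue | (k=5,j=4): S=221.8131, (K−S)⁺=0.0000, hold=0.0000 ⇒ V=0.0000 continue | (k=5,j=5): S=283.0093, (K−S)⁺=0.0000, hold=0.0000 ⇒ V=0.0000 continue  boundary S*=136.2574
step 4: (k=4,j=0): S=94.5452, (K−S)⁺=58.3248, hold=57.4854 ⇒ V=58.3248 exercise | (k=4,j=1): S=120.6294, (K−S)⁺=32.2406, hold=31.4012 ⇒ V=32.2406 exercise | (k=4,j=2): S=153.9100, (K−S)⁺=0.0000, hold=8.3898 ⇒ V=8.3898 continue | (k=4,j=3): S=196.3724, (K−S)⁺=0.0000, hold=0.0000 ⇒ V=0.0000 continue | (k=4,j=4): S=250.5498, (K−S)⁺=0.0000, hold=0.0000 ⇒ V=0.0000 continue  boundary S*=120.6294
step 3: (k=3,j=0): S=106.7939, (K−S)⁺=46.0761, hold=45.2368 ⇒ V=46.0761 exercise | (k=3,j=1): S=136.2574, (K−S)⁺=16.6126, hold=20.3890 ⇒ V=20.3890 continue | (k=3,j=2): S=173.8496, (K−S)⁺=0.0000, hold=4.2371 ⇒ V=4.2371 continue | (k=3,j=3): S=221.8131, (K−S)⁺=0.0000, hold=0.0000 ⇒ V=0.0000 continue  boundary S*=106.7939
step 2: (k=2,j=0): S=120.6294, (K−S)⁺=32.2406, hold=33.2497 ⇒ V=33.2497 continue | (k=2,j=1): S=153.9100, (K−S)⁺=0.0000, hold=12.3710 ⇒ V=12.3710 continue | (k=2,j=2): S=196.3724, (K−S)⁺=0.0000, hold=2.1398 ⇒ V=2.1398 continue  boundary S*=-
step 1: (k=1,j=0): S=136.2574, (K−S)⁺=16.6126, hold=22.8474 ⇒ V=22.8474 continue | (k=1,j=1): S=173.8496, (K−S)⁺=0.0000, hold=7.2951 ⇒ V=7.2951 continue  boundary S*=-
step 0: (k=0,j=0): S=153.9100, (K−S)⁺=0.0000, hold=15.1093 ⇒ V=15.1093 continue  boundary S*=-

price = 15.1093
boundary = - - - 106.7939 120.6294 136.2574
tree:
15.1093
22.8474 7.2951
33.2497 12.3710 2.1398
46.0761 20.3890 4.2371 0.0000
58.3248 32.2406 8.3898 0.0000 0.0000
69.1686 46.0761 16.6126 0.0000 0.0000 0.0000
78.7686 58.3248 32.2406 0.0000 0.0000 0.0000 0.0000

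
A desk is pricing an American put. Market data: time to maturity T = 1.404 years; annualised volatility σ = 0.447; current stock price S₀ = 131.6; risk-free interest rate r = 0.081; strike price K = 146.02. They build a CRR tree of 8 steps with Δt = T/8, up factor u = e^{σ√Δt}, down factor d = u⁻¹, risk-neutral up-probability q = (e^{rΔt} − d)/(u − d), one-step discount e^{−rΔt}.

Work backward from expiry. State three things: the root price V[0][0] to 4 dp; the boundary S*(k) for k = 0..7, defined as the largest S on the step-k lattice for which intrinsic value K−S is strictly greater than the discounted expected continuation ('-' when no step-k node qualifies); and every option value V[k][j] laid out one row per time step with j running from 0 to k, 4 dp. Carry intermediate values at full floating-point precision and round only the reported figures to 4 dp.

params: Δt=0.17550 u=1.20594 d=0.82923 q=0.49133 e^(-rΔt)=0.98589
t_8 payoffs: 116.5997 103.2343 83.7970 55.5294 14.4200 0.0000 0.0000 0.0000 0.0000
t_7: node(7,0) S=35.4791 payoff=110.5409 vs cont=108.4798 → 110.5409 [stop]  node(7,1) S=51.5971 payoff=94.4229 vs cont=92.3619 → 94.4229 [stop]  node(7,2) S=75.0373 payoff=70.9827 vs cont=68.9216 → 70.9827 [stop]  node(7,3) S=109.1264 payoff=36.8936 vs cont=34.8326 → 36.8936 [stop]  node(7,4) S=158.7019 payoff=0.0000 vs cont=7.2315 → 7.2315 [wait]  node(7,5) S=230.7993 payoff=0.0000 vs cont=0.0000 → 0.0000 [wait]  node(7,6) S=335.6501 payoff=0.0000 vs cont=0.0000 → 0.0000 [wait]  node(7,7) S=488.1341 payoff=0.0000 vs cont=0.0000 → 0.0000 [wait]  ⇒ S*(7)=109.1264
t_6: node(6,0) S=42.7857 payoff=103.2343 vs cont=101.1732 → 103.2343 [stop]  node(6,1) S=62.2230 payoff=83.7970 vs cont=81.7359 → 83.7970 [stop]  node(6,2) S=90.4906 payoff=55.5294 vs cont=53.4683 → 55.5294 [stop]  node(6,3) S=131.6000 payoff=14.4200 vs cont=22.0048 → 22.0048 [wait]  node(6,4) S=191.3852 payoff=0.0000 vs cont=3.6266 → 3.6266 [wait]  node(6,5) S=278.3304 payoff=0.0000 vs cont=0.0000 → 0.0000 [wait]  node(6,6) S=404.7744 payoff=0.0000 vs cont=0.0000 → 0.0000 [wait]  ⇒ S*(6)=90.4906
t_5: node(5,0) S=51.5971 payoff=94.4229 vs cont=92.3619 → 94.4229 [stop]  node(5,1) S=75.0373 payoff=70.9827 vs cont=68.9216 → 70.9827 [stop]  node(5,2) S=109.1264 payoff=36.8936 vs cont=38.5066 → 38.5066 [wait]  node(5,3) S=158.7019 payoff=0.0000 vs cont=12.7920 → 12.7920 [wait]  node(5,4) S=230.7993 payoff=0.0000 vs cont=1.8187 → 1.8187 [wait]  node(5,5) S=335.6501 payoff=0.0000 vs cont=0.0000 → 0.0000 [wait]  ⇒ S*(5)=75.0373
t_4: node(4,0) S=62.2230 payoff=83.7970 vs cont=81.7359 → 83.7970 [stop]  node(4,1) S=90.4906 payoff=55.5294 vs cont=54.2496 → 55.5294 [stop]  node(4,2) S=131.6000 payoff=14.4200 vs cont=25.5071 → 25.5071 [wait]  node(4,3) S=191.3852 payoff=0.0000 vs cont=7.2961 → 7.2961 [wait]  node(4,4) S=278.3304 payoff=0.0000 vs cont=0.9121 → 0.9121 [wait]  ⇒ S*(4)=90.4906
t_3: node(3,0) S=75.0373 payoff=70.9827 vs cont=68.9216 → 70.9827 [stop]  node(3,1) S=109.1264 payoff=36.8936 vs cont=40.2031 → 40.2031 [wait]  node(3,2) S=158.7019 payoff=0.0000 vs cont=16.3258 → 16.3258 [wait]  node(3,3) S=230.7993 payoff=0.0000 vs cont=4.1007 → 4.1007 [wait]  ⇒ S*(3)=75.0373
t_2: node(2,0) S=90.4906 payoff=55.5294 vs cont=55.0714 → 55.5294 [stop]  node(2,1) S=131.6000 payoff=14.4200 vs cont=28.0697 → 28.0697 [wait]  node(2,2) S=191.3852 payoff=0.0000 vs cont=10.1737 → 10.1737 [wait]  ⇒ S*(2)=90.4906
t_1: node(1,0) S=109.1264 payoff=36.8936 vs cont=41.4444 → 41.4444 [wait]  node(1,1) S=158.7019 payoff=0.0000 vs cont=19.0048 → 19.0048 [wait]  ⇒ S*(1)=-
t_0: node(0,0) S=131.6000 payoff=14.4200 vs cont=29.9898 → 29.9898 [wait]  ⇒ S*(0)=-

price = 29.9898
boundary = - - 90.4906 75.0373 90.4906 75.0373 90.4906 109.1264
tree:
29.9898
41.4444 19.0048
55.5294 28.0697 10.1737
70.9827 40.2031 16.3258 4.1007
83.7970 55.5294 25.5071 7.2961 0.9121
94.4229 70.9827 38.5066 12.7920 1.8187 0.0000
103.2343 83.7970 55.5294 22.0048 3.6266 0.0000 0.0000
110.5409 94.4229 70.9827 36.8936 7.2315 0.0000 0.0000 0.0000
116.5997 103.2343 83.7970 55.5294 14.4200 0.0000 0.0000 0.0000 0.0000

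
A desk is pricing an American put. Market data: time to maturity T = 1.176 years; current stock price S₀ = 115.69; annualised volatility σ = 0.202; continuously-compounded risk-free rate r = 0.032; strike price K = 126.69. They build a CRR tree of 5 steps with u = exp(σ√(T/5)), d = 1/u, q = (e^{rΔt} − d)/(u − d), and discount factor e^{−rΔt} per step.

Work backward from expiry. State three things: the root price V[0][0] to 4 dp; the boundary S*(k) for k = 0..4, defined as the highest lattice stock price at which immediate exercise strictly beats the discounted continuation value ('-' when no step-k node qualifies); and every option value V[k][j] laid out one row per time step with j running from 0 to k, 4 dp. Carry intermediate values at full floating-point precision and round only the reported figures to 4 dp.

price = 14.5200
boundary = - - 95.1053 104.8939 115.6900
tree:
14.5200
21.9786 7.6818
31.5847 13.2197 2.5591
40.4599 21.7961 5.3056 0.0000
48.5068 31.5847 11.0000 0.0000 0.0000
55.8028 40.4599 21.7961 0.0000 0.0000 0.0000

params: Δt=0.23520 u=1.10292 d=0.90668 q=0.51403 e^(-rΔt)=0.99250
t_5 payoffs: 55.8028 40.4599 21.7961 0.0000 0.0000 0.0000
t_4: node(4,0) S=78.1832 payoff=48.5068 vs cont=47.5568 → 48.5068 [stop]  node(4,1) S=95.1053 payoff=31.5847 vs cont=30.6348 → 31.5847 [stop]  node(4,2) S=115.6900 payoff=11.0000 vs cont=10.5129 → 11.0000 [stop]  node(4,3) S=140.7301 payoff=0.0000 vs cont=0.0000 → 0.0000 [wait]  node(4,4) S=171.1899 payoff=0.0000 vs cont=0.0000 → 0.0000 [wait]  ⇒ S*(4)=115.6900
t_3: node(3,0) S=86.2301 payoff=40.4599 vs cont=39.5099 → 40.4599 [stop]  node(3,1) S=104.8939 payoff=21.7961 vs cont=20.8462 → 21.7961 [stop]  node(3,2) S=127.5973 payoff=0.0000 vs cont=5.3056 → 5.3056 [wait]  node(3,3) S=155.2146 payoff=0.0000 vs cont=0.0000 → 0.0000 [wait]  ⇒ S*(3)=104.8939
t_2: node(2,0) S=95.1053 payoff=31.5847 vs cont=30.6348 → 31.5847 [stop]  node(2,1) S=115.6900 payoff=11.0000 vs cont=13.2197 → 13.2197 [wait]  node(2,2) S=140.7301 payoff=0.0000 vs cont=2.5591 → 2.5591 [wait]  ⇒ S*(2)=95.1053
t_1: node(1,0) S=104.8939 payoff=21.7961 vs cont=21.9786 → 21.9786 [wait]  node(1,1) S=127.5973 payoff=0.0000 vs cont=7.6818 → 7.6818 [wait]  ⇒ S*(1)=-
t_0: node(0,0) S=115.6900 payoff=11.0000 vs cont=14.5200 → 14.5200 [wait]  ⇒ S*(0)=-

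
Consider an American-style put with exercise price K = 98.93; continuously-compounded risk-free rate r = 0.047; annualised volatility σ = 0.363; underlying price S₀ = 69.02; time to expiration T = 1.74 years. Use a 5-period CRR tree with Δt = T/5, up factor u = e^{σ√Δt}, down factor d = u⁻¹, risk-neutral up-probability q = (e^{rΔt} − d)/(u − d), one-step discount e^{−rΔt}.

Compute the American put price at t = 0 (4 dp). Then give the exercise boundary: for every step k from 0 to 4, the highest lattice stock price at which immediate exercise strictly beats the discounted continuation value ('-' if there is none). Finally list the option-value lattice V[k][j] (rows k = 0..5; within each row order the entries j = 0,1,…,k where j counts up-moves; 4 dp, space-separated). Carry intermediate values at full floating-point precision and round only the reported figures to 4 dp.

price = 31.8119
boundary = - 55.7154 44.9755 55.7154 69.0200
tree:
31.8119
43.2146 20.7800
53.9545 30.6782 10.9711
62.6242 43.2146 18.4034 3.4485
69.6226 53.9545 29.9100 6.8050 0.0000
75.2720 62.6242 43.2146 13.4284 0.0000 0.0000

Δt=0.34800, u=1.23880, d=0.80724, q=0.48488, disc=e^(-rΔt)=0.98378
k=5 terminal: V=max(K-S,0) → 75.2720 62.6242 43.2146 13.4284 0.0000 0.0000
k=4: j=0 S=29.3074 intr=69.6226 cont=68.0177 V=69.6226[EX]; j=1 S=44.9755 intr=53.9545 cont=52.3496 V=53.9545[EX]; j=2 S=69.0200 intr=29.9100 cont=28.3051 V=29.9100[EX]; j=3 S=105.9190 intr=0.0000 cont=6.8050 V=6.8050[hold]; j=4 S=162.5447 intr=0.0000 cont=0.0000 V=0.0000[hold]  S*(4)=69.0200
k=3: j=0 S=36.3058 intr=62.6242 cont=61.0192 V=62.6242[EX]; j=1 S=55.7154 intr=43.2146 cont=41.6096 V=43.2146[EX]; j=2 S=85.5016 intr=13.4284 cont=18.4034 V=18.4034[hold]; j=3 S=131.2120 intr=0.0000 cont=3.4485 V=3.4485[hold]  S*(3)=55.7154
k=2: j=0 S=44.9755 intr=53.9545 cont=52.3496 V=53.9545[EX]; j=1 S=69.0200 intr=29.9100 cont=30.6782 V=30.6782[hold]; j=2 S=105.9190 intr=0.0000 cont=10.9711 V=10.9711[hold]  S*(2)=44.9755
k=1: j=0 S=55.7154 intr=43.2146 cont=41.9761 V=43.2146[EX]; j=1 S=85.5016 intr=13.4284 cont=20.7800 V=20.7800[hold]  S*(1)=55.7154
k=0: j=0 S=69.0200 intr=29.9100 cont=31.8119 V=31.8119[hold]  S*(0)=-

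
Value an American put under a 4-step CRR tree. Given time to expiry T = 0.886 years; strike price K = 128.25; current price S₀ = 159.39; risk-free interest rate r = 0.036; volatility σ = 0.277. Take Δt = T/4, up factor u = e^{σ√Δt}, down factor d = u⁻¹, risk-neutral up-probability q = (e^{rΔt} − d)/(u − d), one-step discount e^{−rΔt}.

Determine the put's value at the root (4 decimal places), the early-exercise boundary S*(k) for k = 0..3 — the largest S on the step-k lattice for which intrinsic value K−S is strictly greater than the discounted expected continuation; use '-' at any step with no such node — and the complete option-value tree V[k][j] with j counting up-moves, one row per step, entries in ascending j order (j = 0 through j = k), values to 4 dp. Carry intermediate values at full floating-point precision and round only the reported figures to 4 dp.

Δt=0.22150, u=1.13925, d=0.87777, q=0.49807, disc=e^(-rΔt)=0.99206
k=4 terminal: V=max(K-S,0) → 33.6283 5.4422 0.0000 0.0000 0.0000
k=3: j=0 S=107.7974 intr=20.4526 cont=19.4340 V=20.4526[EX]; j=1 S=139.9083 intr=0.0000 cont=2.7099 V=2.7099[hold]; j=2 S=181.5844 intr=0.0000 cont=0.0000 V=0.0000[hold]; j=3 S=235.6751 intr=0.0000 cont=0.0000 V=0.0000[hold]  S*(3)=107.7974
k=2: j=0 S=122.8078 intr=5.4422 cont=11.5232 V=11.5232[hold]; j=1 S=159.3900 intr=0.0000 cont=1.3494 V=1.3494[hold]; j=2 S=206.8693 intr=0.0000 cont=0.0000 V=0.0000[hold]  S*(2)=-
k=1: j=0 S=139.9083 intr=0.0000 cont=6.4046 V=6.4046[hold]; j=1 S=181.5844 intr=0.0000 cont=0.6719 V=0.6719[hold]  S*(1)=-
k=0: j=0 S=159.3900 intr=0.0000 cont=3.5211 V=3.5211[hold]  S*(0)=-

price = 3.5211
boundary = - - - 107.7974
tree:
3.5211
6.4046 0.6719
11.5232 1.3494 0.0000
20.4526 2.7099 0.0000 0.0000
33.6283 5.4422 0.0000 0.0000 0.0000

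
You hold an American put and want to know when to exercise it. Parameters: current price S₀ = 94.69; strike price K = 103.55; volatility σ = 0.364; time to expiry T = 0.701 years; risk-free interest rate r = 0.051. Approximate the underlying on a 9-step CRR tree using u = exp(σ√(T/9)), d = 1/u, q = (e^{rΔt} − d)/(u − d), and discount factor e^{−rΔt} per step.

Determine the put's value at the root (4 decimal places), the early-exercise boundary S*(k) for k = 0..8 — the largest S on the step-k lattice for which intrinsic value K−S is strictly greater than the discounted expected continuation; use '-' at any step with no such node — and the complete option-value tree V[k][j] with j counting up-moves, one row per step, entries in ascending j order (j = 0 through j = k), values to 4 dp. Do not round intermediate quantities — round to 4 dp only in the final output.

params: Δt=0.07789 u=1.10693 d=0.90340 q=0.49418 e^(-rΔt)=0.99604
t_9 payoffs: 65.5980 57.0479 46.5716 33.7352 18.0068 0.0000 0.0000 0.0000 0.0000 0.0000
t_8: node(8,0) S=42.0101 payoff=61.5399 vs cont=61.1294 → 61.5399 [stop]  node(8,1) S=51.4744 payoff=52.0756 vs cont=51.6651 → 52.0756 [stop]  node(8,2) S=63.0709 payoff=40.4791 vs cont=40.0686 → 40.4791 [stop]  node(8,3) S=77.2799 payoff=26.2701 vs cont=25.8596 → 26.2701 [stop]  node(8,4) S=94.6900 payoff=8.8600 vs cont=9.0721 → 9.0721 [wait]  node(8,5) S=116.0224 payoff=0.0000 vs cont=0.0000 → 0.0000 [wait]  node(8,6) S=142.1606 payoff=0.0000 vs cont=0.0000 → 0.0000 [wait]  node(8,7) S=174.1874 payoff=0.0000 vs cont=0.0000 → 0.0000 [wait]  node(8,8) S=213.4294 payoff=0.0000 vs cont=0.0000 → 0.0000 [wait]  ⇒ S*(8)=77.2799
t_7: node(7,0) S=46.5021 payoff=57.0479 vs cont=56.6374 → 57.0479 [stop]  node(7,1) S=56.9784 payoff=46.5716 vs cont=46.1611 → 46.5716 [stop]  node(7,2) S=69.8148 payoff=33.7352 vs cont=33.3246 → 33.7352 [stop]  node(7,3) S=85.5432 payoff=18.0068 vs cont=17.7007 → 18.0068 [stop]  node(7,4) S=104.8149 payoff=0.0000 vs cont=4.5706 → 4.5706 [wait]  node(7,5) S=128.4282 payoff=0.0000 vs cont=0.0000 → 0.0000 [wait]  node(7,6) S=157.3613 payoff=0.0000 vs cont=0.0000 → 0.0000 [wait]  node(7,7) S=192.8127 payoff=0.0000 vs cont=0.0000 → 0.0000 [wait]  ⇒ S*(7)=85.5432
t_6: node(6,0) S=51.4744 payoff=52.0756 vs cont=51.6651 → 52.0756 [stop]  node(6,1) S=63.0709 payoff=40.4791 vs cont=40.0686 → 40.4791 [stop]  node(6,2) S=77.2799 payoff=26.2701 vs cont=25.8596 → 26.2701 [stop]  node(6,3) S=94.6900 payoff=8.8600 vs cont=11.3218 → 11.3218 [wait]  node(6,4) S=116.0224 payoff=0.0000 vs cont=2.3027 → 2.3027 [wait]  node(6,5) S=142.1606 payoff=0.0000 vs cont=0.0000 → 0.0000 [wait]  node(6,6) S=174.1874 payoff=0.0000 vs cont=0.0000 → 0.0000 [wait]  ⇒ S*(6)=77.2799
t_5: node(5,0) S=56.9784 payoff=46.5716 vs cont=46.1611 → 46.5716 [stop]  node(5,1) S=69.8148 payoff=33.7352 vs cont=33.3246 → 33.7352 [stop]  node(5,2) S=85.5432 payoff=18.0068 vs cont=18.8081 → 18.8081 [wait]  node(5,3) S=104.8149 payoff=0.0000 vs cont=6.8376 → 6.8376 [wait]  node(5,4) S=128.4282 payoff=0.0000 vs cont=1.1602 → 1.1602 [wait]  node(5,5) S=157.3613 payoff=0.0000 vs cont=0.0000 → 0.0000 [wait]  ⇒ S*(5)=69.8148
t_4: node(4,0) S=63.0709 payoff=40.4791 vs cont=40.0686 → 40.4791 [stop]  node(4,1) S=77.2799 payoff=26.2701 vs cont=26.2540 → 26.2701 [stop]  node(4,2) S=94.6900 payoff=8.8600 vs cont=12.8414 → 12.8414 [wait]  node(4,3) S=116.0224 payoff=0.0000 vs cont=4.0159 → 4.0159 [wait]  node(4,4) S=142.1606 payoff=0.0000 vs cont=0.5845 → 0.5845 [wait]  ⇒ S*(4)=77.2799
t_3: node(3,0) S=69.8148 payoff=33.7352 vs cont=33.3246 → 33.7352 [stop]  node(3,1) S=85.5432 payoff=18.0068 vs cont=19.5560 → 19.5560 [wait]  node(3,2) S=104.8149 payoff=0.0000 vs cont=8.4464 → 8.4464 [wait]  node(3,3) S=128.4282 payoff=0.0000 vs cont=2.3110 → 2.3110 [wait]  ⇒ S*(3)=69.8148
t_2: node(2,0) S=77.2799 payoff=26.2701 vs cont=26.6221 → 26.6221 [wait]  node(2,1) S=94.6900 payoff=8.8600 vs cont=14.0101 → 14.0101 [wait]  node(2,2) S=116.0224 payoff=0.0000 vs cont=5.3929 → 5.3929 [wait]  ⇒ S*(2)=-
t_1: node(1,0) S=85.5432 payoff=18.0068 vs cont=20.3086 → 20.3086 [wait]  node(1,1) S=104.8149 payoff=0.0000 vs cont=9.7130 → 9.7130 [wait]  ⇒ S*(1)=-
t_0: node(0,0) S=94.6900 payoff=8.8600 vs cont=15.0127 → 15.0127 [wait]  ⇒ S*(0)=-

price = 15.0127
boundary = - - - 69.8148 77.2799 69.8148 77.2799 85.5432 77.2799
tree:
15.0127
20.3086 9.7130
26.6221 14.0101 5.3929
33.7352 19.5560 8.4464 2.3110
40.4791 26.2701 12.8414 4.0159 0.5845
46.5716 33.7352 18.8081 6.8376 1.1602 0.0000
52.0756 40.4791 26.2701 11.3218 2.3027 0.0000 0.0000
57.0479 46.5716 33.7352 18.0068 4.5706 0.0000 0.0000 0.0000
61.5399 52.0756 40.4791 26.2701 9.0721 0.0000 0.0000 0.0000 0.0000
65.5980 57.0479 46.5716 33.7352 18.0068 0.0000 0.0000 0.0000 0.0000 0.0000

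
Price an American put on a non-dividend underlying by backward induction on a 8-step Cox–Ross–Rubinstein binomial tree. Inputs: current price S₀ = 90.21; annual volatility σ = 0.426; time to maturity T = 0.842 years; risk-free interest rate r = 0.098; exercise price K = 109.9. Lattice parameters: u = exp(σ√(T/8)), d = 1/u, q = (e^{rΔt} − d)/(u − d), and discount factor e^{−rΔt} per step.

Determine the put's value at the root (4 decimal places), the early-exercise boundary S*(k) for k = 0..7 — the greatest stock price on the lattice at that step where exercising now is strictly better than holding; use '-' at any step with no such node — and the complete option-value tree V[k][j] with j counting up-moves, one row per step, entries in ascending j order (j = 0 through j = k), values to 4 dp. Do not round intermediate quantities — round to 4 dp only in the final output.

Δt=0.10525, u=1.14821, d=0.87092, q=0.50289, disc=e^(-rΔt)=0.98974
k=8 terminal: V=max(K-S,0) → 80.0403 70.5335 57.9997 41.4754 19.6900 0.0000 0.0000 0.0000 0.0000
k=7: j=0 S=34.2851 intr=75.6149 cont=74.4871 V=75.6149[EX]; j=1 S=45.2010 intr=64.6990 cont=63.5712 V=64.6990[EX]; j=2 S=59.5924 intr=50.3076 cont=49.1799 V=50.3076[EX]; j=3 S=78.5658 intr=31.3342 cont=30.2065 V=31.3342[EX]; j=4 S=103.5800 intr=6.3200 cont=9.6876 V=9.6876[hold]; j=5 S=136.5584 intr=0.0000 cont=0.0000 V=0.0000[hold]; j=6 S=180.0366 intr=0.0000 cont=0.0000 V=0.0000[hold]; j=7 S=237.3577 intr=0.0000 cont=0.0000 V=0.0000[hold]  S*(7)=78.5658
k=6: j=0 S=39.3665 intr=70.5335 cont=69.4057 V=70.5335[EX]; j=1 S=51.9003 intr=57.9997 cont=56.8720 V=57.9997[EX]; j=2 S=68.4246 intr=41.4754 cont=40.3477 V=41.4754[EX]; j=3 S=90.2100 intr=19.6900 cont=20.2384 V=20.2384[hold]; j=4 S=118.9316 intr=0.0000 cont=4.7663 V=4.7663[hold]; j=5 S=156.7977 intr=0.0000 cont=0.0000 V=0.0000[hold]; j=6 S=206.7198 intr=0.0000 cont=0.0000 V=0.0000[hold]  S*(6)=68.4246
k=5: j=0 S=45.2010 intr=64.6990 cont=63.5712 V=64.6990[EX]; j=1 S=59.5924 intr=50.3076 cont=49.1799 V=50.3076[EX]; j=2 S=78.5658 intr=31.3342 cont=30.4794 V=31.3342[EX]; j=3 S=103.5800 intr=6.3200 cont=12.3298 V=12.3298[hold]; j=4 S=136.5584 intr=0.0000 cont=2.3451 V=2.3451[hold]; j=5 S=180.0366 intr=0.0000 cont=0.0000 V=0.0000[hold]  S*(5)=78.5658
k=4: j=0 S=51.9003 intr=57.9997 cont=56.8720 V=57.9997[EX]; j=1 S=68.4246 intr=41.4754 cont=40.3477 V=41.4754[EX]; j=2 S=90.2100 intr=19.6900 cont=21.5535 V=21.5535[hold]; j=3 S=118.9316 intr=0.0000 cont=7.2335 V=7.2335[hold]; j=4 S=156.7977 intr=0.0000 cont=1.1538 V=1.1538[hold]  S*(4)=68.4246
k=3: j=0 S=59.5924 intr=50.3076 cont=49.1799 V=50.3076[EX]; j=1 S=78.5658 intr=31.3342 cont=31.1340 V=31.3342[EX]; j=2 S=103.5800 intr=6.3200 cont=14.2048 V=14.2048[hold]; j=3 S=136.5584 intr=0.0000 cont=4.1332 V=4.1332[hold]  S*(3)=78.5658
k=2: j=0 S=68.4246 intr=41.4754 cont=40.3477 V=41.4754[EX]; j=1 S=90.2100 intr=19.6900 cont=22.4868 V=22.4868[hold]; j=2 S=118.9316 intr=0.0000 cont=9.0461 V=9.0461[hold]  S*(2)=68.4246
k=1: j=0 S=78.5658 intr=31.3342 cont=31.5985 V=31.5985[hold]; j=1 S=103.5800 intr=6.3200 cont=15.5661 V=15.5661[hold]  S*(1)=-
k=0: j=0 S=90.2100 intr=19.6900 cont=23.2944 V=23.2944[hold]  S*(0)=-

price = 23.2944
boundary = - - 68.4246 78.5658 68.4246 78.5658 68.4246 78.5658
tree:
23.2944
31.5985 15.5661
41.4754 22.4868 9.0461
50.3076 31.3342 14.2048 4.1332
57.9997 41.4754 21.5535 7.2335 1.1538
64.6990 50.3076 31.3342 12.3298 2.3451 0.0000
70.5335 57.9997 41.4754 20.2384 4.7663 0.0000 0.0000
75.6149 64.6990 50.3076 31.3342 9.6876 0.0000 0.0000 0.0000
80.0403 70.5335 57.9997 41.4754 19.6900 0.0000 0.0000 0.0000 0.0000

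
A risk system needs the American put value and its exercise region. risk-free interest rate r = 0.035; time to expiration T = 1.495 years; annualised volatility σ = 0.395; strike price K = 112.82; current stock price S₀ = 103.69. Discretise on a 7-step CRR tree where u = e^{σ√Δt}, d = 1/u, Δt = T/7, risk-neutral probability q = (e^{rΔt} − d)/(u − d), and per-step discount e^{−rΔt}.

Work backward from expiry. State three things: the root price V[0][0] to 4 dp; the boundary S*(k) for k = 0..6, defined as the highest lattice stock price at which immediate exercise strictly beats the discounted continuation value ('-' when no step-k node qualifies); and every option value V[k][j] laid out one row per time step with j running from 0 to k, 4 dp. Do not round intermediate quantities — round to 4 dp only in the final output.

Δt=0.21357, u=1.20027, d=0.83315, q=0.47493, disc=e^(-rΔt)=0.99255
k=7 terminal: V=max(K-S,0) → 83.9271 71.1957 52.8543 26.4309 0.0000 0.0000 0.0000 0.0000
k=6: j=0 S=34.6792 intr=78.1408 cont=77.3007 V=78.1408[EX]; j=1 S=49.9603 intr=62.8597 cont=62.0196 V=62.8597[EX]; j=2 S=71.9748 intr=40.8452 cont=40.0050 V=40.8452[EX]; j=3 S=103.6900 intr=9.1300 cont=13.7748 V=13.7748[hold]; j=4 S=149.3802 intr=0.0000 cont=0.0000 V=0.0000[hold]; j=5 S=215.2034 intr=0.0000 cont=0.0000 V=0.0000[hold]; j=6 S=310.0311 intr=0.0000 cont=0.0000 V=0.0000[hold]  S*(6)=71.9748
k=5: j=0 S=41.6243 intr=71.1957 cont=70.3555 V=71.1957[EX]; j=1 S=59.9657 intr=52.8543 cont=52.0141 V=52.8543[EX]; j=2 S=86.3891 intr=26.4309 cont=27.7803 V=27.7803[hold]; j=3 S=124.4557 intr=0.0000 cont=7.1789 V=7.1789[hold]; j=4 S=179.2962 intr=0.0000 cont=0.0000 V=0.0000[hold]; j=5 S=258.3016 intr=0.0000 cont=0.0000 V=0.0000[hold]  S*(5)=59.9657
k=4: j=0 S=49.9603 intr=62.8597 cont=62.0196 V=62.8597[EX]; j=1 S=71.9748 intr=40.8452 cont=40.6410 V=40.8452[EX]; j=2 S=103.6900 intr=9.1300 cont=17.8621 V=17.8621[hold]; j=3 S=149.3802 intr=0.0000 cont=3.7414 V=3.7414[hold]; j=4 S=215.2034 intr=0.0000 cont=0.0000 V=0.0000[hold]  S*(4)=71.9748
k=3: j=0 S=59.9657 intr=52.8543 cont=52.0141 V=52.8543[EX]; j=1 S=86.3891 intr=26.4309 cont=29.7070 V=29.7070[hold]; j=2 S=124.4557 intr=0.0000 cont=11.0727 V=11.0727[hold]; j=3 S=179.2962 intr=0.0000 cont=1.9499 V=1.9499[hold]  S*(3)=59.9657
k=2: j=0 S=71.9748 intr=40.8452 cont=41.5493 V=41.5493[hold]; j=1 S=103.6900 intr=9.1300 cont=20.7017 V=20.7017[hold]; j=2 S=149.3802 intr=0.0000 cont=6.6898 V=6.6898[hold]  S*(2)=-
k=1: j=0 S=86.3891 intr=26.4309 cont=31.4125 V=31.4125[hold]; j=1 S=124.4557 intr=0.0000 cont=13.9425 V=13.9425[hold]  S*(1)=-
k=0: j=0 S=103.6900 intr=9.1300 cont=22.9433 V=22.9433[hold]  S*(0)=-

price = 22.9433
boundary = - - - 59.9657 71.9748 59.9657 71.9748
tree:
22.9433
31.4125 13.9425
41.5493 20.7017 6.6898
52.8543 29.7070 11.0727 1.9499
62.8597 40.8452 17.8621 3.7414 0.0000
71.1957 52.8543 27.7803 7.1789 0.0000 0.0000
78.1408 62.8597 40.8452 13.7748 0.0000 0.0000 0.0000
83.9271 71.1957 52.8543 26.4309 0.0000 0.0000 0.0000 0.0000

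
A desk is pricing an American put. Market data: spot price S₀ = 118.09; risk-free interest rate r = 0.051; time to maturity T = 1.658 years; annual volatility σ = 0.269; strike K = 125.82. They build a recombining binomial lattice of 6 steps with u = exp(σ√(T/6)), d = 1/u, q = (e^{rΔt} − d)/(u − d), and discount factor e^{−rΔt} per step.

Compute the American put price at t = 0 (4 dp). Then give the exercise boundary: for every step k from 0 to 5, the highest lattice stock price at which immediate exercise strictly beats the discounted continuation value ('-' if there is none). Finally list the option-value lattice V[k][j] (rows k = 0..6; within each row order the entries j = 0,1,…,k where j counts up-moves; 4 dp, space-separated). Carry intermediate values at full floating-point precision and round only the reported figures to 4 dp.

price = 16.8080
boundary = - - 88.9998 77.2640 88.9998 102.5182
tree:
16.8080
25.3386 9.2289
36.8202 15.2126 3.8420
48.5560 24.2292 7.1313 0.8468
58.7443 36.8202 13.0267 1.7698 0.0000
67.5891 48.5560 23.3018 3.6987 0.0000 0.0000
75.2677 58.7443 36.8202 7.7300 0.0000 0.0000 0.0000

Δt=0.27633, u=1.15189, d=0.86814, q=0.51472, disc=e^(-rΔt)=0.98601
k=6 terminal: V=max(K-S,0) → 75.2677 58.7443 36.8202 7.7300 0.0000 0.0000 0.0000
k=5: j=0 S=58.2309 intr=67.5891 cont=65.8284 V=67.5891[EX]; j=1 S=77.2640 intr=48.5560 cont=46.7953 V=48.5560[EX]; j=2 S=102.5182 intr=23.3018 cont=21.5410 V=23.3018[EX]; j=3 S=136.0270 intr=0.0000 cont=3.6987 V=3.6987[hold]; j=4 S=180.4883 intr=0.0000 cont=0.0000 V=0.0000[hold]; j=5 S=239.4821 intr=0.0000 cont=0.0000 V=0.0000[hold]  S*(5)=102.5182
k=4: j=0 S=67.0757 intr=58.7443 cont=56.9836 V=58.7443[EX]; j=1 S=88.9998 intr=36.8202 cont=35.0594 V=36.8202[EX]; j=2 S=118.0900 intr=7.7300 cont=13.0267 V=13.0267[hold]; j=3 S=156.6885 intr=0.0000 cont=1.7698 V=1.7698[hold]; j=4 S=207.9032 intr=0.0000 cont=0.0000 V=0.0000[hold]  S*(4)=88.9998
k=3: j=0 S=77.2640 intr=48.5560 cont=46.7953 V=48.5560[EX]; j=1 S=102.5182 intr=23.3018 cont=24.2292 V=24.2292[hold]; j=2 S=136.0270 intr=0.0000 cont=7.1313 V=7.1313[hold]; j=3 S=180.4883 intr=0.0000 cont=0.8468 V=0.8468[hold]  S*(3)=77.2640
k=2: j=0 S=88.9998 intr=36.8202 cont=35.5301 V=36.8202[EX]; j=1 S=118.0900 intr=7.7300 cont=15.2126 V=15.2126[hold]; j=2 S=156.6885 intr=0.0000 cont=3.8420 V=3.8420[hold]  S*(2)=88.9998
k=1: j=0 S=102.5182 intr=23.3018 cont=25.3386 V=25.3386[hold]; j=1 S=136.0270 intr=0.0000 cont=9.2289 V=9.2289[hold]  S*(1)=-
k=0: j=0 S=118.0900 intr=7.7300 cont=16.8080 V=16.8080[hold]  S*(0)=-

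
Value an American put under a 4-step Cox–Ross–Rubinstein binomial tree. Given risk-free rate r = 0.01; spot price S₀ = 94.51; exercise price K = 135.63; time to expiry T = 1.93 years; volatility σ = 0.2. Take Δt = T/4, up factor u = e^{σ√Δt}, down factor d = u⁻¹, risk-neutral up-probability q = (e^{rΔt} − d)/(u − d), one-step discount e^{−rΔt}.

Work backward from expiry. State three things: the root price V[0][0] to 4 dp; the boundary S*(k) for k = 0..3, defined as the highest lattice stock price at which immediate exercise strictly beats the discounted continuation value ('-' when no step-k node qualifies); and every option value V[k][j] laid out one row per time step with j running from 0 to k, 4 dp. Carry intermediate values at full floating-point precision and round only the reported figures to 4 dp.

price = 41.4807
boundary = - 82.2515 94.5100 108.5955
tree:
41.4807
53.3785 29.1445
64.0471 41.1200 16.6014
73.3318 53.3785 27.0345 5.5858
81.4123 64.0471 41.1200 10.8497 0.0000

Δt=0.48250  u=1.14904  d=0.87029  q=0.48268  discount=0.99519
step 4 (expiry): payoffs max(K−S,0) = 81.4123 64.0471 41.1200 10.8497 0.0000
step 3: (k=3,j=0): S=62.2982, (K−S)⁺=73.3318, hold=72.6790 ⇒ V=73.3318 exercise | (k=3,j=1): S=82.2515, (K−S)⁺=53.3785, hold=52.7257 ⇒ V=53.3785 exercise | (k=3,j=2): S=108.5955, (K−S)⁺=27.0345, hold=26.3816 ⇒ V=27.0345 exercise | (k=3,j=3): S=143.3772, (K−S)⁺=0.0000, hold=5.5858 ⇒ V=5.5858 continue  boundary S*=108.5955
step 2: (k=2,j=0): S=71.5829, (K−S)⁺=64.0471, hold=63.3942 ⇒ V=64.0471 exercise | (k=2,j=1): S=94.5100, (K−S)⁺=41.1200, hold=40.4672 ⇒ V=41.1200 exercise | (k=2,j=2): S=124.7803, (K−S)⁺=10.8497, hold=16.6014 ⇒ V=16.6014 continue  boundary S*=94.5100
step 1: (k=1,j=0): S=82.2515, (K−S)⁺=53.3785, hold=52.7257 ⇒ V=53.3785 exercise | (k=1,j=1): S=108.5955, (K−S)⁺=27.0345, hold=29.1445 ⇒ V=29.1445 continue  boundary S*=82.2515
step 0: (k=0,j=0): S=94.5100, (K−S)⁺=41.1200, hold=41.4807 ⇒ V=41.4807 continue  boundary S*=-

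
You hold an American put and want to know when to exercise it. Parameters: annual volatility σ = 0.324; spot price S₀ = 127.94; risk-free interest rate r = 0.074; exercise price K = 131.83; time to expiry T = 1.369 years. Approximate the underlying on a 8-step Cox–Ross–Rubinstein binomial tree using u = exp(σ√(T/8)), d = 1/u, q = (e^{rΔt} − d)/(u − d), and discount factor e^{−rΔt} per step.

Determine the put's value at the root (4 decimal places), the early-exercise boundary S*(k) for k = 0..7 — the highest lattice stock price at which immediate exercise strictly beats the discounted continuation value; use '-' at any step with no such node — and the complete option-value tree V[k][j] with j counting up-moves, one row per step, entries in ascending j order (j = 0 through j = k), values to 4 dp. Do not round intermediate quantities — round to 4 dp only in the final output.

params: Δt=0.17112 u=1.14343 d=0.87456 q=0.51394 e^(-rΔt)=0.98742
t_8 payoffs: 88.0437 74.5826 56.9833 33.9736 3.8900 0.0000 0.0000 0.0000 0.0000
t_7: node(7,0) S=50.0665 payoff=81.7635 vs cont=80.1046 → 81.7635 [stop]  node(7,1) S=65.4582 payoff=66.3718 vs cont=64.7129 → 66.3718 [stop]  node(7,2) S=85.5817 payoff=46.2483 vs cont=44.5894 → 46.2483 [stop]  node(7,3) S=111.8917 payoff=19.9383 vs cont=18.2794 → 19.9383 [stop]  node(7,4) S=146.2901 payoff=0.0000 vs cont=1.8670 → 1.8670 [wait]  node(7,5) S=191.2633 payoff=0.0000 vs cont=0.0000 → 0.0000 [wait]  node(7,6) S=250.0625 payoff=0.0000 vs cont=0.0000 → 0.0000 [wait]  node(7,7) S=326.9381 payoff=0.0000 vs cont=0.0000 → 0.0000 [wait]  ⇒ S*(7)=111.8917
t_6: node(6,0) S=57.2474 payoff=74.5826 vs cont=72.9237 → 74.5826 [stop]  node(6,1) S=74.8467 payoff=56.9833 vs cont=55.3244 → 56.9833 [stop]  node(6,2) S=97.8564 payoff=33.9736 vs cont=32.3147 → 33.9736 [stop]  node(6,3) S=127.9400 payoff=3.8900 vs cont=10.5167 → 10.5167 [wait]  node(6,4) S=167.2720 payoff=0.0000 vs cont=0.8960 → 0.8960 [wait]  node(6,5) S=218.6957 payoff=0.0000 vs cont=0.0000 → 0.0000 [wait]  node(6,6) S=285.9282 payoff=0.0000 vs cont=0.0000 → 0.0000 [wait]  ⇒ S*(6)=97.8564
t_5: node(5,0) S=65.4582 payoff=66.3718 vs cont=64.7129 → 66.3718 [stop]  node(5,1) S=85.5817 payoff=46.2483 vs cont=44.5894 → 46.2483 [stop]  node(5,2) S=111.8917 payoff=19.9383 vs cont=21.6423 → 21.6423 [wait]  node(5,3) S=146.2901 payoff=0.0000 vs cont=5.5021 → 5.5021 [wait]  node(5,4) S=191.2633 payoff=0.0000 vs cont=0.4300 → 0.4300 [wait]  node(5,5) S=250.0625 payoff=0.0000 vs cont=0.0000 → 0.0000 [wait]  ⇒ S*(5)=85.5817
t_4: node(4,0) S=74.8467 payoff=56.9833 vs cont=55.3244 → 56.9833 [stop]  node(4,1) S=97.8564 payoff=33.9736 vs cont=33.1794 → 33.9736 [stop]  node(4,2) S=127.9400 payoff=3.8900 vs cont=13.1792 → 13.1792 [wait]  node(4,3) S=167.2720 payoff=0.0000 vs cont=2.8589 → 2.8589 [wait]  node(4,4) S=218.6957 payoff=0.0000 vs cont=0.2064 → 0.2064 [wait]  ⇒ S*(4)=97.8564
t_3: node(3,0) S=85.5817 payoff=46.2483 vs cont=44.5894 → 46.2483 [stop]  node(3,1) S=111.8917 payoff=19.9383 vs cont=22.9935 → 22.9935 [wait]  node(3,2) S=146.2901 payoff=0.0000 vs cont=7.7761 → 7.7761 [wait]  node(3,3) S=191.2633 payoff=0.0000 vs cont=1.4769 → 1.4769 [wait]  ⇒ S*(3)=85.5817
t_2: node(2,0) S=97.8564 payoff=33.9736 vs cont=33.8651 → 33.9736 [stop]  node(2,1) S=127.9400 payoff=3.8900 vs cont=14.9817 → 14.9817 [wait]  node(2,2) S=167.2720 payoff=0.0000 vs cont=4.4816 → 4.4816 [wait]  ⇒ S*(2)=97.8564
t_1: node(1,0) S=111.8917 payoff=19.9383 vs cont=23.9082 → 23.9082 [wait]  node(1,1) S=146.2901 payoff=0.0000 vs cont=9.4646 → 9.4646 [wait]  ⇒ S*(1)=-
t_0: node(0,0) S=127.9400 payoff=3.8900 vs cont=16.2776 → 16.2776 [wait]  ⇒ S*(0)=-

price = 16.2776
boundary = - - 97.8564 85.5817 97.8564 85.5817 97.8564 111.8917
tree:
16.2776
23.9082 9.4646
33.9736 14.9817 4.4816
46.2483 22.9935 7.7761 1.4769
56.9833 33.9736 13.1792 2.8589 0.2064
66.3718 46.2483 21.6423 5.5021 0.4300 0.0000
74.5826 56.9833 33.9736 10.5167 0.8960 0.0000 0.0000
81.7635 66.3718 46.2483 19.9383 1.8670 0.0000 0.0000 0.0000
88.0437 74.5826 56.9833 33.9736 3.8900 0.0000 0.0000 0.0000 0.0000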